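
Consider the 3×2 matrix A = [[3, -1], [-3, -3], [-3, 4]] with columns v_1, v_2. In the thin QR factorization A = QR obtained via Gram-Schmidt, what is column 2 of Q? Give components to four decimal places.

e_2 = (-0.0671, -0.7383, 0.6712)

v_1 = (3, -3, -3); ‖v_1‖ = 5.1962, so e_1 = (0.5774, -0.5774, -0.5774).
e_1·v_2 = 0.5774·(-1) + (-0.5774)·(-3) + (-0.5774)·4 = -1.1547.
u_2 = v_2 + 1.1547·e_1 = (-0.3333, -3.6667, 3.3333).
‖u_2‖ = 4.9666, so e_2 = (-0.0671, -0.7383, 0.6712).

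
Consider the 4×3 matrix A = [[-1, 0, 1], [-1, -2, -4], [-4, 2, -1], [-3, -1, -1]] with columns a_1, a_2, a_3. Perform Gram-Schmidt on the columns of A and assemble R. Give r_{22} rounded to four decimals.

a_1 = (-1, -1, -4, -3); ‖a_1‖ = 5.1962, so e_1 = (-0.1925, -0.1925, -0.7698, -0.5774).
e_1·a_2 = (-0.1925)·0 + (-0.1925)·(-2) + (-0.7698)·2 + (-0.5774)·(-1) = -0.5774.
u_2 = a_2 + 0.5774·e_1 = (-0.1111, -2.1111, 1.5556, -1.3333).
r_{22} = ‖u_2‖ = 2.9439.

r_{22} = 2.9439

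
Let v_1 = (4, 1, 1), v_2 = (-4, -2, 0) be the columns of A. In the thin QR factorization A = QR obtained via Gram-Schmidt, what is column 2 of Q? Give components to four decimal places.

q_2 = (0.0000, -0.7071, 0.7071)

v_1 = (4, 1, 1); ‖v_1‖ = 4.2426, so q_1 = (0.9428, 0.2357, 0.2357).
q_1·v_2 = 0.9428·(-4) + 0.2357·(-2) + 0.2357·0 = -4.2426.
u_2 = v_2 + 4.2426·q_1 = (0.0000, -1.0000, 1.0000).
‖u_2‖ = 1.4142, so q_2 = (0.0000, -0.7071, 0.7071).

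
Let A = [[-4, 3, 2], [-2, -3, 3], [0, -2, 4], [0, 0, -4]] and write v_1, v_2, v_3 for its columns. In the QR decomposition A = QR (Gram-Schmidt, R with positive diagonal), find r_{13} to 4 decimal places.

r_{13} = -3.1305

e_1 = v_1/‖v_1‖ = (-4, -2, 0, 0)/4.4721 = (-0.8944, -0.4472, 0.0000, 0.0000).
r_{13} = e_1·v_3 = -3.1305.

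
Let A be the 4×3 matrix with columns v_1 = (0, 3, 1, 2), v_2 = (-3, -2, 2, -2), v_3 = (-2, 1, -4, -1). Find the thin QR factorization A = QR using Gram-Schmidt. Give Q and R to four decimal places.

v_1 = (0, 3, 1, 2); ‖v_1‖ = 3.7417, so e_1 = (0.0000, 0.8018, 0.2673, 0.5345).
e_1·v_2 = 0.0000·(-3) + 0.8018·(-2) + 0.2673·2 + 0.5345·(-2) = -2.1381.
u_2 = v_2 + 2.1381·e_1 = (-3.0000, -0.2857, 2.5714, -0.8571).
‖u_2‖ = 4.0532, so e_2 = (-0.7402, -0.0705, 0.6344, -0.2115).
e_1·v_3 = 0.0000·(-2) + 0.8018·1 + 0.2673·(-4) + 0.5345·(-1) = -0.8018; e_2·v_3 = (-0.7402)·(-2) + (-0.0705)·1 + 0.6344·(-4) + (-0.2115)·(-1) = -0.9164.
u_3 = v_3 + 0.8018·e_1 + 0.9164·e_2 = (-2.6783, 1.5783, -3.2043, -0.7652).
‖u_3‖ = 4.5296, so e_3 = (-0.5913, 0.3484, -0.7074, -0.1689).

Q = [[0.0000, -0.7402, -0.5913], [0.8018, -0.0705, 0.3484], [0.2673, 0.6344, -0.7074], [0.5345, -0.2115, -0.1689]], R = [[3.7417, -2.1381, -0.8018], [0.0000, 4.0532, -0.9164], [0.0000, 0.0000, 4.5296]]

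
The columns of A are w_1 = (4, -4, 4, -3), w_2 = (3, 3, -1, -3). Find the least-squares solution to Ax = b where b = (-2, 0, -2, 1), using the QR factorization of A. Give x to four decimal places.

x = (-0.3164, -0.1935)

w_1 = (4, -4, 4, -3); ‖w_1‖ = 7.5498, so q_1 = (0.5298, -0.5298, 0.5298, -0.3974).
q_1·w_2 = 0.5298·3 + (-0.5298)·3 + 0.5298·(-1) + (-0.3974)·(-3) = 0.6623.
u_2 = w_2 − 0.6623·q_1 = (2.6491, 3.3509, -1.3509, -2.7368).
‖u_2‖ = 5.2499, so q_2 = (0.5046, 0.6383, -0.2573, -0.5213).
Qᵀb = (-2.5166, -1.0159).
Back-substitute: x_2 = -1.0159/5.2499 = -0.1935.
x_1 = (-2.5166 − 0.6623·(-0.1935))/7.5498 = -0.3164.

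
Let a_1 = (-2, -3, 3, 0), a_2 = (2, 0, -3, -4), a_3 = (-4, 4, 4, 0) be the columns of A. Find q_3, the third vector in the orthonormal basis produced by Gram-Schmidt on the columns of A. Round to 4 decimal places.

a_1 = (-2, -3, 3, 0); ‖a_1‖ = 4.6904, so q_1 = (-0.4264, -0.6396, 0.6396, 0.0000).
q_1·a_2 = (-0.4264)·2 + (-0.6396)·0 + 0.6396·(-3) + 0.0000·(-4) = -2.7716.
u_2 = a_2 + 2.7716·q_1 = (0.8182, -1.7727, -1.2273, -4.0000).
‖u_2‖ = 4.6172, so q_2 = (0.1772, -0.3839, -0.2658, -0.8663).
q_1·a_3 = (-0.4264)·(-4) + (-0.6396)·4 + 0.6396·4 + 0.0000·0 = 1.7056; q_2·a_3 = 0.1772·(-4) + (-0.3839)·4 + (-0.2658)·4 + (-0.8663)·0 = -3.3078.
u_3 = a_3 − 1.7056·q_1 + 3.3078·q_2 = (-2.6866, 3.8209, 2.0299, -2.8657).
‖u_3‖ = 5.8437, so q_3 = (-0.4597, 0.6538, 0.3474, -0.4904).

q_3 = (-0.4597, 0.6538, 0.3474, -0.4904)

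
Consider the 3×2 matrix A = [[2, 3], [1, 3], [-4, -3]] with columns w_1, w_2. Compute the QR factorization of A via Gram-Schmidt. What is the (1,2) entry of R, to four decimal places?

r_{12} = 4.5826

w_1 = (2, 1, -4); ‖w_1‖ = 4.5826, so e_1 = (0.4364, 0.2182, -0.8729).
r_{12} = e_1·w_2 = 4.5826.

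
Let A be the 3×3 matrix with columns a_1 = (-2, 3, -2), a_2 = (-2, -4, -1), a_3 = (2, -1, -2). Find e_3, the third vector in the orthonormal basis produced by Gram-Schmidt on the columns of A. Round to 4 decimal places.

e_1 = a_1/‖a_1‖ = (-2, 3, -2)/4.1231 = (-0.4851, 0.7276, -0.4851).
r_{12} = e_1·a_2 = -1.4552.
u_2 = a_2 + 1.4552·e_1 = (-2.7059, -2.9412, -1.7059).
‖u_2‖ = 4.3454, so e_2 = (-0.6227, -0.6769, -0.3926).
r_{13} = e_1·a_3 = -0.7276; r_{23} = e_2·a_3 = 0.2166.
u_3 = a_3 + 0.7276·e_1 − 0.2166·e_2 = (1.7819, -0.3240, -2.2679).
‖u_3‖ = 2.9024, so e_3 = (0.6140, -0.1116, -0.7814).

e_3 = (0.6140, -0.1116, -0.7814)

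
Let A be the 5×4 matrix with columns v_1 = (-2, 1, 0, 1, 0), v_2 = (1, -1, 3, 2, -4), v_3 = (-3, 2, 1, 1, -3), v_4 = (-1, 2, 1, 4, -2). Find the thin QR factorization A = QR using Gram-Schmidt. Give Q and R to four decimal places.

e_1 = v_1/‖v_1‖ = (-2, 1, 0, 1, 0)/2.4495 = (-0.8165, 0.4082, 0.0000, 0.4082, 0.0000).
r_{12} = e_1·v_2 = -0.4082.
u_2 = v_2 + 0.4082·e_1 = (0.6667, -0.8333, 3.0000, 2.1667, -4.0000).
‖u_2‖ = 5.5528, so e_2 = (0.1201, -0.1501, 0.5403, 0.3902, -0.7204).
r_{13} = e_1·v_3 = 3.6742; r_{23} = e_2·v_3 = 2.4312.
u_3 = v_3 − 3.6742·e_1 − 2.4312·e_2 = (-0.2919, 0.8649, -0.3135, -1.4486, -1.2486).
‖u_3‖ = 2.1422, so e_3 = (-0.1363, 0.4037, -0.1463, -0.6762, -0.5829).
r_{14} = e_1·v_4 = 3.2660; r_{24} = e_2·v_4 = 3.1216; r_{34} = e_3·v_4 = -0.7418.
u_4 = v_4 − 3.2660·e_1 − 3.1216·e_2 + 0.7418·e_3 = (1.1908, 1.4346, -0.7951, 0.9470, -0.1837).
‖u_4‖ = 2.2447, so e_4 = (0.5305, 0.6391, -0.3542, 0.4219, -0.0819).

Q = [[-0.8165, 0.1201, -0.1363, 0.5305], [0.4082, -0.1501, 0.4037, 0.6391], [0.0000, 0.5403, -0.1463, -0.3542], [0.4082, 0.3902, -0.6762, 0.4219], [0.0000, -0.7204, -0.5829, -0.0819]], R = [[2.4495, -0.4082, 3.6742, 3.2660], [0.0000, 5.5528, 2.4312, 3.1216], [0.0000, 0.0000, 2.1422, -0.7418], [0.0000, 0.0000, 0.0000, 2.2447]]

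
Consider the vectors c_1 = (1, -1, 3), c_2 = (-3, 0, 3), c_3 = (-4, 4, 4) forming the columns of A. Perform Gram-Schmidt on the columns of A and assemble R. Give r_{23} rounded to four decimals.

r_{23} = 5.6854

e_1 = c_1/‖c_1‖ = (1, -1, 3)/3.3166 = (0.3015, -0.3015, 0.9045).
r_{12} = e_1·c_2 = 1.8091.
u_2 = c_2 − 1.8091·e_1 = (-3.5455, 0.5455, 1.3636).
‖u_2‖ = 3.8376, so e_2 = (-0.9239, 0.1421, 0.3553).
r_{23} = e_2·c_3 = 5.6854.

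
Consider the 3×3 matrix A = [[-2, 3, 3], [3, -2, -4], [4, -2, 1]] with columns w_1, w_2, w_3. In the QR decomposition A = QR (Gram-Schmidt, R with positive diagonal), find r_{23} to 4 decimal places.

w_1 = (-2, 3, 4); ‖w_1‖ = 5.3852, so e_1 = (-0.3714, 0.5571, 0.7428).
e_1·w_2 = (-0.3714)·3 + 0.5571·(-2) + 0.7428·(-2) = -3.7139.
u_2 = w_2 + 3.7139·e_1 = (1.6207, 0.0690, 0.7586).
‖u_2‖ = 1.7908, so e_2 = (0.9050, 0.0385, 0.4236).
r_{23} = e_2·w_3 = 2.9846.

r_{23} = 2.9846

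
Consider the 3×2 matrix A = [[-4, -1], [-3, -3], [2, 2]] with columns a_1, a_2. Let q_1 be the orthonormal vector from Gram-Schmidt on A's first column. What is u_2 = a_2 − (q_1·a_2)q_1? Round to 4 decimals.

u_2 = (1.3448, -1.2414, 0.8276)

a_1 = (-4, -3, 2); ‖a_1‖ = 5.3852, so q_1 = (-0.7428, -0.5571, 0.3714).
q_1·a_2 = (-0.7428)·(-1) + (-0.5571)·(-3) + 0.3714·2 = 3.1568.
u_2 = a_2 − 3.1568·q_1 = (1.3448, -1.2414, 0.8276).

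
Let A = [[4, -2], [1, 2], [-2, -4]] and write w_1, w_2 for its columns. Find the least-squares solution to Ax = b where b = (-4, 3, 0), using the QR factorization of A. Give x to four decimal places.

w_1 = (4, 1, -2); ‖w_1‖ = 4.5826, so e_1 = (0.8729, 0.2182, -0.4364).
e_1·w_2 = 0.8729·(-2) + 0.2182·2 + (-0.4364)·(-4) = 0.4364.
u_2 = w_2 − 0.4364·e_1 = (-2.3810, 1.9048, -3.8095).
‖u_2‖ = 4.8795, so e_2 = (-0.4880, 0.3904, -0.7807).
Qᵀb = (-2.8368, 3.1229).
Back-substitute: x_2 = 3.1229/4.8795 = 0.6400.
x_1 = (-2.8368 − 0.4364·0.6400)/4.5826 = -0.6800.

x = (-0.6800, 0.6400)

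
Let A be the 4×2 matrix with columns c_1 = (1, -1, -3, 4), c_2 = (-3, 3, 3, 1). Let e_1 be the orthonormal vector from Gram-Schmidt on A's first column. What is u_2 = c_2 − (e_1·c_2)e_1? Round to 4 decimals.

e_1 = c_1/‖c_1‖ = (1, -1, -3, 4)/5.1962 = (0.1925, -0.1925, -0.5774, 0.7698).
r_{12} = e_1·c_2 = -2.1170.
u_2 = c_2 + 2.1170·e_1 = (-2.5926, 2.5926, 1.7778, 2.6296).

u_2 = (-2.5926, 2.5926, 1.7778, 2.6296)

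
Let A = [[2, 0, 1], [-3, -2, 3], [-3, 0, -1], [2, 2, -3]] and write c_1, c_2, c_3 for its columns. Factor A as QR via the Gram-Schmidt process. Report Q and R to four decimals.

Q = [[0.3922, -0.3774, 0.6736], [-0.5883, -0.4152, 0.4811], [-0.5883, 0.5661, 0.2887], [0.3922, 0.6039, 0.4811]], R = [[5.0990, 1.9612, -1.9612], [0.0000, 2.0381, -4.0007], [0.0000, 0.0000, 0.3849]]

c_1 = (2, -3, -3, 2); ‖c_1‖ = 5.0990, so q_1 = (0.3922, -0.5883, -0.5883, 0.3922).
q_1·c_2 = 0.3922·0 + (-0.5883)·(-2) + (-0.5883)·0 + 0.3922·2 = 1.9612.
u_2 = c_2 − 1.9612·q_1 = (-0.7692, -0.8462, 1.1538, 1.2308).
‖u_2‖ = 2.0381, so q_2 = (-0.3774, -0.4152, 0.5661, 0.6039).
q_1·c_3 = 0.3922·1 + (-0.5883)·3 + (-0.5883)·(-1) + 0.3922·(-3) = -1.9612; q_2·c_3 = (-0.3774)·1 + (-0.4152)·3 + 0.5661·(-1) + 0.6039·(-3) = -4.0007.
u_3 = c_3 + 1.9612·q_1 + 4.0007·q_2 = (0.2593, 0.1852, 0.1111, 0.1852).
‖u_3‖ = 0.3849, so q_3 = (0.6736, 0.4811, 0.2887, 0.4811).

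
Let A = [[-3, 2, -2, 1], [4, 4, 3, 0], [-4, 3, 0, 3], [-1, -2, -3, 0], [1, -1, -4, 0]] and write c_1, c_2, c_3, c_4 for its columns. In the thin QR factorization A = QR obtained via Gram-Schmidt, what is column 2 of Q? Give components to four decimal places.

c_1 = (-3, 4, -4, -1, 1); ‖c_1‖ = 6.5574, so e_1 = (-0.4575, 0.6100, -0.6100, -0.1525, 0.1525).
e_1·c_2 = (-0.4575)·2 + 0.6100·4 + (-0.6100)·3 + (-0.1525)·(-2) + 0.1525·(-1) = -0.1525.
u_2 = c_2 + 0.1525·e_1 = (1.9302, 4.0930, 2.9070, -2.0233, -0.9767).
‖u_2‖ = 5.8290, so e_2 = (0.3311, 0.7022, 0.4987, -0.3471, -0.1676).

e_2 = (0.3311, 0.7022, 0.4987, -0.3471, -0.1676)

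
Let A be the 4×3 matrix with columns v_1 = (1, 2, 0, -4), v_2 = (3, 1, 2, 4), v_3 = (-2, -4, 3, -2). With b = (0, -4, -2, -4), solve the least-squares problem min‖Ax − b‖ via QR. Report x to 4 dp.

x = (0.0713, -0.6482, 0.3141)

v_1 = (1, 2, 0, -4); ‖v_1‖ = 4.5826, so q_1 = (0.2182, 0.4364, 0.0000, -0.8729).
q_1·v_2 = 0.2182·3 + 0.4364·1 + 0.0000·2 + (-0.8729)·4 = -2.4004.
u_2 = v_2 + 2.4004·q_1 = (3.5238, 2.0476, 2.0000, 1.9048).
‖u_2‖ = 4.9232, so q_2 = (0.7158, 0.4159, 0.4062, 0.3869).
q_1·v_3 = 0.2182·(-2) + 0.4364·(-4) + 0.0000·3 + (-0.8729)·(-2) = -0.4364; q_2·v_3 = 0.7158·(-2) + 0.4159·(-4) + 0.4062·3 + 0.3869·(-2) = -2.6502.
u_3 = v_3 + 0.4364·q_1 + 2.6502·q_2 = (-0.0079, -2.7073, 4.0766, -1.3556).
‖u_3‖ = 5.0780, so q_3 = (-0.0015, -0.5331, 0.8028, -0.2670).
Qᵀb = (1.7457, -4.0237, 1.5948).
Back-substitute: x_3 = 1.5948/5.0780 = 0.3141.
x_2 = (-4.0237 + 2.6502·0.3141)/4.9232 = -0.6482.
x_1 = (1.7457 + 2.4004·(-0.6482) + 0.4364·0.3141)/4.5826 = 0.0713.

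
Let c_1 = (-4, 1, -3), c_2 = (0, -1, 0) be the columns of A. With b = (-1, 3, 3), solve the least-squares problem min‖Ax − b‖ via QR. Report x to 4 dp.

x = (-0.2000, -3.2000)

c_1 = (-4, 1, -3); ‖c_1‖ = 5.0990, so q_1 = (-0.7845, 0.1961, -0.5883).
q_1·c_2 = (-0.7845)·0 + 0.1961·(-1) + (-0.5883)·0 = -0.1961.
u_2 = c_2 + 0.1961·q_1 = (-0.1538, -0.9615, -0.1154).
‖u_2‖ = 0.9806, so q_2 = (-0.1569, -0.9806, -0.1177).
Qᵀb = (-0.3922, -3.1379).
Back-substitute: x_2 = -3.1379/0.9806 = -3.2000.
x_1 = (-0.3922 + 0.1961·(-3.2000))/5.0990 = -0.2000.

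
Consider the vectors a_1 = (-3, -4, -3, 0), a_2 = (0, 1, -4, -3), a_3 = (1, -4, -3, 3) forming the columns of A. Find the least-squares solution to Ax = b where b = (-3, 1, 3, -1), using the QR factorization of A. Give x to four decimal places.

a_1 = (-3, -4, -3, 0); ‖a_1‖ = 5.8310, so e_1 = (-0.5145, -0.6860, -0.5145, 0.0000).
e_1·a_2 = (-0.5145)·0 + (-0.6860)·1 + (-0.5145)·(-4) + 0.0000·(-3) = 1.3720.
u_2 = a_2 − 1.3720·e_1 = (0.7059, 1.9412, -3.2941, -3.0000).
‖u_2‖ = 4.9110, so e_2 = (0.1437, 0.3953, -0.6708, -0.6109).
e_1·a_3 = (-0.5145)·1 + (-0.6860)·(-4) + (-0.5145)·(-3) + 0.0000·3 = 3.7730; e_2·a_3 = 0.1437·1 + 0.3953·(-4) + (-0.6708)·(-3) + (-0.6109)·3 = -1.2577.
u_3 = a_3 − 3.7730·e_1 + 1.2577·e_2 = (3.1220, -0.9146, -1.9024, 2.2317).
‖u_3‖ = 4.3798, so e_3 = (0.7128, -0.2088, -0.4344, 0.5095).
Qᵀb = (-0.6860, -1.4374, -4.1599).
Back-substitute: x_3 = -4.1599/4.3798 = -0.9498.
x_2 = (-1.4374 + 1.2577·(-0.9498))/4.9110 = -0.5359.
x_1 = (-0.6860 − 1.3720·(-0.5359) − 3.7730·(-0.9498))/5.8310 = 0.6230.

x = (0.6230, -0.5359, -0.9498)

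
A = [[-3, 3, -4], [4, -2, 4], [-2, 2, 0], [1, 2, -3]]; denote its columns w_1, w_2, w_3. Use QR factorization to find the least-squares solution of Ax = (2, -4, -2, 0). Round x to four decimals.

x = (-0.5577, -1.5456, -1.2255)

w_1 = (-3, 4, -2, 1); ‖w_1‖ = 5.4772, so e_1 = (-0.5477, 0.7303, -0.3651, 0.1826).
e_1·w_2 = (-0.5477)·3 + 0.7303·(-2) + (-0.3651)·2 + 0.1826·2 = -3.4689.
u_2 = w_2 + 3.4689·e_1 = (1.1000, 0.5333, 0.7333, 2.6333).
‖u_2‖ = 2.9944, so e_2 = (0.3673, 0.1781, 0.2449, 0.8794).
e_1·w_3 = (-0.5477)·(-4) + 0.7303·4 + (-0.3651)·0 + 0.1826·(-3) = 4.5644; e_2·w_3 = 0.3673·(-4) + 0.1781·4 + 0.2449·0 + 0.8794·(-3) = -3.3952.
u_3 = w_3 − 4.5644·e_1 + 3.3952·e_2 = (-0.2528, 1.2714, 2.4981, -0.8476).
‖u_3‖ = 2.9393, so e_3 = (-0.0860, 0.4325, 0.8499, -0.2884).
Qᵀb = (-3.2863, -0.4675, -3.6020).
Back-substitute: x_3 = -3.6020/2.9393 = -1.2255.
x_2 = (-0.4675 + 3.3952·(-1.2255))/2.9944 = -1.5456.
x_1 = (-3.2863 + 3.4689·(-1.5456) − 4.5644·(-1.2255))/5.4772 = -0.5577.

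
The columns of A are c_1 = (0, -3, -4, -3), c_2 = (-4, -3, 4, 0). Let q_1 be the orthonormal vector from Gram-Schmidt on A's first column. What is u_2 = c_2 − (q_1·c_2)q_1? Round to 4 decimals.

u_2 = (-4.0000, -3.6176, 3.1765, -0.6176)

c_1 = (0, -3, -4, -3); ‖c_1‖ = 5.8310, so q_1 = (0.0000, -0.5145, -0.6860, -0.5145).
q_1·c_2 = 0.0000·(-4) + (-0.5145)·(-3) + (-0.6860)·4 + (-0.5145)·0 = -1.2005.
u_2 = c_2 + 1.2005·q_1 = (-4.0000, -3.6176, 3.1765, -0.6176).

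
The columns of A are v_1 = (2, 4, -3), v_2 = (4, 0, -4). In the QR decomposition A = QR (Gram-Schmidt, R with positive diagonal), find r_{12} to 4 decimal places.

v_1 = (2, 4, -3); ‖v_1‖ = 5.3852, so e_1 = (0.3714, 0.7428, -0.5571).
r_{12} = e_1·v_2 = 3.7139.

r_{12} = 3.7139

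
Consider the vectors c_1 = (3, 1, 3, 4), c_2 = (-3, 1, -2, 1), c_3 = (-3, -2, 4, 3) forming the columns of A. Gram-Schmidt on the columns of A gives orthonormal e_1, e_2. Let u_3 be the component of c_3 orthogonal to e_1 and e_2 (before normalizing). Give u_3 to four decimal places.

c_1 = (3, 1, 3, 4); ‖c_1‖ = 5.9161, so e_1 = (0.5071, 0.1690, 0.5071, 0.6761).
e_1·c_2 = 0.5071·(-3) + 0.1690·1 + 0.5071·(-2) + 0.6761·1 = -1.6903.
u_2 = c_2 + 1.6903·e_1 = (-2.1429, 1.2857, -1.1429, 2.1429).
‖u_2‖ = 3.4847, so e_2 = (-0.6149, 0.3690, -0.3280, 0.6149).
e_1·c_3 = 0.5071·(-3) + 0.1690·(-2) + 0.5071·4 + 0.6761·3 = 2.1974; e_2·c_3 = (-0.6149)·(-3) + 0.3690·(-2) + (-0.3280)·4 + 0.6149·3 = 1.6398.
u_3 = c_3 − 2.1974·e_1 − 1.6398·e_2 = (-3.1059, -2.9765, 3.4235, 0.5059).

u_3 = (-3.1059, -2.9765, 3.4235, 0.5059)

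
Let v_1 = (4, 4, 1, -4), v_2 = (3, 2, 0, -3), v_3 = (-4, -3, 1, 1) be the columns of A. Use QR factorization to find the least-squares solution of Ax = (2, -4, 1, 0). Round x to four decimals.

v_1 = (4, 4, 1, -4); ‖v_1‖ = 7.0000, so q_1 = (0.5714, 0.5714, 0.1429, -0.5714).
q_1·v_2 = 0.5714·3 + 0.5714·2 + 0.1429·0 + (-0.5714)·(-3) = 4.5714.
u_2 = v_2 − 4.5714·q_1 = (0.3878, -0.6122, -0.6531, -0.3878).
‖u_2‖ = 1.0498, so q_2 = (0.3694, -0.5832, -0.6221, -0.3694).
q_1·v_3 = 0.5714·(-4) + 0.5714·(-3) + 0.1429·1 + (-0.5714)·1 = -4.4286; q_2·v_3 = 0.3694·(-4) + (-0.5832)·(-3) + (-0.6221)·1 + (-0.3694)·1 = -0.7193.
u_3 = v_3 + 4.4286·q_1 + 0.7193·q_2 = (-1.2037, -0.8889, 1.1852, -1.7963).
‖u_3‖ = 2.6211, so q_3 = (-0.4592, -0.3391, 0.4522, -0.6853).
Qᵀb = (-1.0000, 2.4495, 0.8902).
Back-substitute: x_3 = 0.8902/2.6211 = 0.3396.
x_2 = (2.4495 + 0.7193·0.3396)/1.0498 = 2.5660.
x_1 = (-1.0000 − 4.5714·2.5660 + 4.4286·0.3396)/7.0000 = -1.6038.

x = (-1.6038, 2.5660, 0.3396)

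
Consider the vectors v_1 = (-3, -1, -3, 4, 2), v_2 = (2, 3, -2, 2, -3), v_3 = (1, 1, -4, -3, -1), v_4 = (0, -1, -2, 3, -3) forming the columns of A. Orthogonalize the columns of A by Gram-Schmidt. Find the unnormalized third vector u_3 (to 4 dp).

u_3 = (-0.0932, -0.1309, -3.7793, -3.0753, 0.2763)

e_1 = v_1/‖v_1‖ = (-3, -1, -3, 4, 2)/6.2450 = (-0.4804, -0.1601, -0.4804, 0.6405, 0.3203).
r_{12} = e_1·v_2 = -0.1601.
u_2 = v_2 + 0.1601·e_1 = (1.9231, 2.9744, -2.0769, 2.1026, -2.9487).
‖u_2‖ = 5.4749, so e_2 = (0.3513, 0.5433, -0.3794, 0.3840, -0.5386).
r_{13} = e_1·v_3 = -0.9608; r_{23} = e_2·v_3 = 1.7984.
u_3 = v_3 + 0.9608·e_1 − 1.7984·e_2 = (-0.0932, -0.1309, -3.7793, -3.0753, 0.2763).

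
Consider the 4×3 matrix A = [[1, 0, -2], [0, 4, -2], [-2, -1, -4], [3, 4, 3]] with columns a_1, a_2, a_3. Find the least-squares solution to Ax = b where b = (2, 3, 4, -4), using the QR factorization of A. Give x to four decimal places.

x = (-0.3039, 0.1404, -1.0474)

a_1 = (1, 0, -2, 3); ‖a_1‖ = 3.7417, so e_1 = (0.2673, 0.0000, -0.5345, 0.8018).
e_1·a_2 = 0.2673·0 + 0.0000·4 + (-0.5345)·(-1) + 0.8018·4 = 3.7417.
u_2 = a_2 − 3.7417·e_1 = (-1.0000, 4.0000, 1.0000, 1.0000).
‖u_2‖ = 4.3589, so e_2 = (-0.2294, 0.9177, 0.2294, 0.2294).
e_1·a_3 = 0.2673·(-2) + 0.0000·(-2) + (-0.5345)·(-4) + 0.8018·3 = 4.0089; e_2·a_3 = (-0.2294)·(-2) + 0.9177·(-2) + 0.2294·(-4) + 0.2294·3 = -1.6059.
u_3 = a_3 − 4.0089·e_1 + 1.6059·e_2 = (-3.4398, -0.5263, -1.4887, 0.1541).
‖u_3‖ = 3.7881, so e_3 = (-0.9081, -0.1389, -0.3930, 0.0407).
Qᵀb = (-4.8107, 2.2942, -3.9677).
Back-substitute: x_3 = -3.9677/3.7881 = -1.0474.
x_2 = (2.2942 + 1.6059·(-1.0474))/4.3589 = 0.1404.
x_1 = (-4.8107 − 3.7417·0.1404 − 4.0089·(-1.0474))/3.7417 = -0.3039.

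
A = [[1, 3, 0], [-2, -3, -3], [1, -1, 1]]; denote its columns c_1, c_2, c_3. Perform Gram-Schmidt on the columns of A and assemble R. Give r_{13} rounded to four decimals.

r_{13} = 2.8577

e_1 = c_1/‖c_1‖ = (1, -2, 1)/2.4495 = (0.4082, -0.8165, 0.4082).
r_{13} = e_1·c_3 = 2.8577.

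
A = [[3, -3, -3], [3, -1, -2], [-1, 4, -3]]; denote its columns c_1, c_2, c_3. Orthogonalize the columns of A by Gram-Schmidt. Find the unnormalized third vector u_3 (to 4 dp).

c_1 = (3, 3, -1); ‖c_1‖ = 4.3589, so q_1 = (0.6882, 0.6882, -0.2294).
q_1·c_2 = 0.6882·(-3) + 0.6882·(-1) + (-0.2294)·4 = -3.6707.
u_2 = c_2 + 3.6707·q_1 = (-0.4737, 1.5263, 3.1579).
‖u_2‖ = 3.5393, so q_2 = (-0.1338, 0.4313, 0.8922).
q_1·c_3 = 0.6882·(-3) + 0.6882·(-2) + (-0.2294)·(-3) = -2.7530; q_2·c_3 = (-0.1338)·(-3) + 0.4313·(-2) + 0.8922·(-3) = -3.1377.
u_3 = c_3 + 2.7530·q_1 + 3.1377·q_2 = (-1.5252, 1.2479, -0.8319).

u_3 = (-1.5252, 1.2479, -0.8319)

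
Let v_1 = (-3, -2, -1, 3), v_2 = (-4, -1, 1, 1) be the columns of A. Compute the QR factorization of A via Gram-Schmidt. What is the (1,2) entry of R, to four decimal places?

r_{12} = 3.3362

v_1 = (-3, -2, -1, 3); ‖v_1‖ = 4.7958, so q_1 = (-0.6255, -0.4170, -0.2085, 0.6255).
r_{12} = q_1·v_2 = 3.3362.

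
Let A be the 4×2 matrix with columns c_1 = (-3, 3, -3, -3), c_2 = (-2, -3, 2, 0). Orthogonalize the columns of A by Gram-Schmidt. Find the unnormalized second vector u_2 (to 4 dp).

u_2 = (-2.7500, -2.2500, 1.2500, -0.7500)

c_1 = (-3, 3, -3, -3); ‖c_1‖ = 6.0000, so e_1 = (-0.5000, 0.5000, -0.5000, -0.5000).
e_1·c_2 = (-0.5000)·(-2) + 0.5000·(-3) + (-0.5000)·2 + (-0.5000)·0 = -1.5000.
u_2 = c_2 + 1.5000·e_1 = (-2.7500, -2.2500, 1.2500, -0.7500).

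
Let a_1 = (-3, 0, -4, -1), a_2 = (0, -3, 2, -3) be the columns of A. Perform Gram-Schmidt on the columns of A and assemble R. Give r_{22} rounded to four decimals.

r_{22} = 4.5868

a_1 = (-3, 0, -4, -1); ‖a_1‖ = 5.0990, so e_1 = (-0.5883, 0.0000, -0.7845, -0.1961).
e_1·a_2 = (-0.5883)·0 + 0.0000·(-3) + (-0.7845)·2 + (-0.1961)·(-3) = -0.9806.
u_2 = a_2 + 0.9806·e_1 = (-0.5769, -3.0000, 1.2308, -3.1923).
r_{22} = ‖u_2‖ = 4.5868.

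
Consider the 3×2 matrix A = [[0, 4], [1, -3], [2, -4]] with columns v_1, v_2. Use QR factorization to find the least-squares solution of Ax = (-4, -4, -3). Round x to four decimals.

e_1 = v_1/‖v_1‖ = (0, 1, 2)/2.2361 = (0.0000, 0.4472, 0.8944).
r_{12} = e_1·v_2 = -4.9193.
u_2 = v_2 + 4.9193·e_1 = (4.0000, -0.8000, 0.4000).
‖u_2‖ = 4.0988, so e_2 = (0.9759, -0.1952, 0.0976).
Qᵀb = (-4.4721, -3.4157).
Back-substitute: x_2 = -3.4157/4.0988 = -0.8333.
x_1 = (-4.4721 + 4.9193·(-0.8333))/2.2361 = -3.8333.

x = (-3.8333, -0.8333)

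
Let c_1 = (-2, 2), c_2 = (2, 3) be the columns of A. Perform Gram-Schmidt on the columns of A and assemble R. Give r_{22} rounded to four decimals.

q_1 = c_1/‖c_1‖ = (-2, 2)/2.8284 = (-0.7071, 0.7071).
r_{12} = q_1·c_2 = 0.7071.
u_2 = c_2 − 0.7071·q_1 = (2.5000, 2.5000).
r_{22} = ‖u_2‖ = 3.5355.

r_{22} = 3.5355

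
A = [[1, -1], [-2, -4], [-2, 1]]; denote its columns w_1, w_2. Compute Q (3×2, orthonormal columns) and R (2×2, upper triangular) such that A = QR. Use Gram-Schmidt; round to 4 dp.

Q = [[0.3333, -0.3987], [-0.6667, -0.7404], [-0.6667, 0.5411]], R = [[3.0000, 1.6667], [0.0000, 3.9016]]

e_1 = w_1/‖w_1‖ = (1, -2, -2)/3.0000 = (0.3333, -0.6667, -0.6667).
r_{12} = e_1·w_2 = 1.6667.
u_2 = w_2 − 1.6667·e_1 = (-1.5556, -2.8889, 2.1111).
‖u_2‖ = 3.9016, so e_2 = (-0.3987, -0.7404, 0.5411).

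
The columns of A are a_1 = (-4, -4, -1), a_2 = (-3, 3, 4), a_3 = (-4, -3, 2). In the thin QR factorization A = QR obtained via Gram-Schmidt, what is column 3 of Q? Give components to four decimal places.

e_3 = (0.3909, -0.5713, 0.7217)

e_1 = a_1/‖a_1‖ = (-4, -4, -1)/5.7446 = (-0.6963, -0.6963, -0.1741).
r_{12} = e_1·a_2 = -0.6963.
u_2 = a_2 + 0.6963·e_1 = (-3.4848, 2.5152, 3.8788).
‖u_2‖ = 5.7892, so e_2 = (-0.6020, 0.4345, 0.6700).
r_{13} = e_1·a_3 = 4.5260; r_{23} = e_2·a_3 = 2.4445.
u_3 = a_3 − 4.5260·e_1 − 2.4445·e_2 = (0.6230, -0.9105, 1.1501).
‖u_3‖ = 1.5937, so e_3 = (0.3909, -0.5713, 0.7217).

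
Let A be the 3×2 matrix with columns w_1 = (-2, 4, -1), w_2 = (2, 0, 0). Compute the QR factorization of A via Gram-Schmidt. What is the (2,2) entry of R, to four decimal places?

r_{22} = 1.7995

w_1 = (-2, 4, -1); ‖w_1‖ = 4.5826, so e_1 = (-0.4364, 0.8729, -0.2182).
e_1·w_2 = (-0.4364)·2 + 0.8729·0 + (-0.2182)·0 = -0.8729.
u_2 = w_2 + 0.8729·e_1 = (1.6190, 0.7619, -0.1905).
r_{22} = ‖u_2‖ = 1.7995.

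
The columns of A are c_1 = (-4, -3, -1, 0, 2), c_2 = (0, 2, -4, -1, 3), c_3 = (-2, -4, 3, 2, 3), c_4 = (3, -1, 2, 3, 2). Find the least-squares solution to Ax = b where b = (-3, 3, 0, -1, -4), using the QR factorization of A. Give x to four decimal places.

c_1 = (-4, -3, -1, 0, 2); ‖c_1‖ = 5.4772, so e_1 = (-0.7303, -0.5477, -0.1826, 0.0000, 0.3651).
e_1·c_2 = (-0.7303)·0 + (-0.5477)·2 + (-0.1826)·(-4) + 0.0000·(-1) + 0.3651·3 = 0.7303.
u_2 = c_2 − 0.7303·e_1 = (0.5333, 2.4000, -3.8667, -1.0000, 2.7333).
‖u_2‖ = 5.4283, so e_2 = (0.0983, 0.4421, -0.7123, -0.1842, 0.5035).
e_1·c_3 = (-0.7303)·(-2) + (-0.5477)·(-4) + (-0.1826)·3 + 0.0000·2 + 0.3651·3 = 4.1992; e_2·c_3 = 0.0983·(-2) + 0.4421·(-4) + (-0.7123)·3 + (-0.1842)·2 + 0.5035·3 = -2.9598.
u_3 = c_3 − 4.1992·e_1 + 2.9598·e_2 = (1.3575, -0.3914, 1.6584, 1.4548, 2.9570).
‖u_3‖ = 3.9505, so e_3 = (0.3436, -0.0991, 0.4198, 0.3682, 0.7485).
e_1·c_4 = (-0.7303)·3 + (-0.5477)·(-1) + (-0.1826)·2 + 0.0000·3 + 0.3651·2 = -1.2780; e_2·c_4 = 0.0983·3 + 0.4421·(-1) + (-0.7123)·2 + (-0.1842)·3 + 0.5035·2 = -1.1176; e_3·c_4 = 0.3436·3 + (-0.0991)·(-1) + 0.4198·2 + 0.3682·3 + 0.7485·2 = 4.5713.
u_4 = c_4 + 1.2780·e_1 + 1.1176·e_2 − 4.5713·e_3 = (0.6057, -0.7530, -0.9484, 1.1108, -0.3923).
‖u_4‖ = 1.7947, so e_4 = (0.3375, -0.4196, -0.5284, 0.6189, -0.2186).
Qᵀb = (-0.9129, -0.7983, -4.6904, -2.0157).
Back-substitute: x_4 = -2.0157/1.7947 = -1.1231.
x_3 = (-4.6904 − 4.5713·(-1.1231))/3.9505 = 0.1123.
x_2 = (-0.7983 + 2.9598·0.1123 + 1.1176·(-1.1231))/5.4283 = -0.3170.
x_1 = (-0.9129 − 0.7303·(-0.3170) − 4.1992·0.1123 + 1.2780·(-1.1231))/5.4772 = -0.4726.

x = (-0.4726, -0.3170, 0.1123, -1.1231)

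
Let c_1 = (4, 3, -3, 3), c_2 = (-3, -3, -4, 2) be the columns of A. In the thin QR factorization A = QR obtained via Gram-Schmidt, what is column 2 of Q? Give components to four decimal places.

e_2 = (-0.4426, -0.4540, -0.6847, 0.3594)

c_1 = (4, 3, -3, 3); ‖c_1‖ = 6.5574, so e_1 = (0.6100, 0.4575, -0.4575, 0.4575).
e_1·c_2 = 0.6100·(-3) + 0.4575·(-3) + (-0.4575)·(-4) + 0.4575·2 = -0.4575.
u_2 = c_2 + 0.4575·e_1 = (-2.7209, -2.7907, -4.2093, 2.2093).
‖u_2‖ = 6.1474, so e_2 = (-0.4426, -0.4540, -0.6847, 0.3594).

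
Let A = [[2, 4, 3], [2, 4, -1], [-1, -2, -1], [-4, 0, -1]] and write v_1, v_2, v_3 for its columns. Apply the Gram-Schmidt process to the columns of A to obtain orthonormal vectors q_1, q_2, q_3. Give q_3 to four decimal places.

q_3 = (0.6587, -0.7362, -0.1550, 0.0000)

q_1 = v_1/‖v_1‖ = (2, 2, -1, -4)/5.0000 = (0.4000, 0.4000, -0.2000, -0.8000).
r_{12} = q_1·v_2 = 3.6000.
u_2 = v_2 − 3.6000·q_1 = (2.5600, 2.5600, -1.2800, 2.8800).
‖u_2‖ = 4.8000, so q_2 = (0.5333, 0.5333, -0.2667, 0.6000).
r_{13} = q_1·v_3 = 1.8000; r_{23} = q_2·v_3 = 0.7333.
u_3 = v_3 − 1.8000·q_1 − 0.7333·q_2 = (1.8889, -2.1111, -0.4444, 0.0000).
‖u_3‖ = 2.8674, so q_3 = (0.6587, -0.7362, -0.1550, 0.0000).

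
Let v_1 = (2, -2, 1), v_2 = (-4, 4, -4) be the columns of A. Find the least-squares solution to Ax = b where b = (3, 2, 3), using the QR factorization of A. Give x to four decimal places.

e_1 = v_1/‖v_1‖ = (2, -2, 1)/3.0000 = (0.6667, -0.6667, 0.3333).
r_{12} = e_1·v_2 = -6.6667.
u_2 = v_2 + 6.6667·e_1 = (0.4444, -0.4444, -1.7778).
‖u_2‖ = 1.8856, so e_2 = (0.2357, -0.2357, -0.9428).
Qᵀb = (1.6667, -2.5927).
Back-substitute: x_2 = -2.5927/1.8856 = -1.3750.
x_1 = (1.6667 + 6.6667·(-1.3750))/3.0000 = -2.5000.

x = (-2.5000, -1.3750)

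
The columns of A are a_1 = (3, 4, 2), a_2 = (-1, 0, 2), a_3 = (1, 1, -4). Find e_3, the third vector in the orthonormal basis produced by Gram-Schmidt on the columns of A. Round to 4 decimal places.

e_1 = a_1/‖a_1‖ = (3, 4, 2)/5.3852 = (0.5571, 0.7428, 0.3714).
r_{12} = e_1·a_2 = 0.1857.
u_2 = a_2 − 0.1857·e_1 = (-1.1034, -0.1379, 1.9310).
‖u_2‖ = 2.2283, so e_2 = (-0.4952, -0.0619, 0.8666).
r_{13} = e_1·a_3 = -0.1857; r_{23} = e_2·a_3 = -4.0234.
u_3 = a_3 + 0.1857·e_1 + 4.0234·e_2 = (-0.8889, 0.8889, -0.4444).
‖u_3‖ = 1.3333, so e_3 = (-0.6667, 0.6667, -0.3333).

e_3 = (-0.6667, 0.6667, -0.3333)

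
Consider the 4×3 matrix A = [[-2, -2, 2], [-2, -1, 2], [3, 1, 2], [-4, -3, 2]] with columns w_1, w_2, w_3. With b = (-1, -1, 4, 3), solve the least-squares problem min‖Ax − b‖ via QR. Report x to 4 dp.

x = (1.6364, -2.2727, 0.2273)

w_1 = (-2, -2, 3, -4); ‖w_1‖ = 5.7446, so q_1 = (-0.3482, -0.3482, 0.5222, -0.6963).
q_1·w_2 = (-0.3482)·(-2) + (-0.3482)·(-1) + 0.5222·1 + (-0.6963)·(-3) = 3.6556.
u_2 = w_2 − 3.6556·q_1 = (-0.7273, 0.2727, -0.9091, -0.4545).
‖u_2‖ = 1.2792, so q_2 = (-0.5685, 0.2132, -0.7107, -0.3553).
q_1·w_3 = (-0.3482)·2 + (-0.3482)·2 + 0.5222·2 + (-0.6963)·2 = -1.7408; q_2·w_3 = (-0.5685)·2 + 0.2132·2 + (-0.7107)·2 + (-0.3553)·2 = -2.8427.
u_3 = w_3 + 1.7408·q_1 + 2.8427·q_2 = (-0.2222, 2.0000, 0.8889, -0.2222).
‖u_3‖ = 2.2111, so q_3 = (-0.1005, 0.9045, 0.4020, -0.1005).
Qᵀb = (0.6963, -3.5533, 0.5025).
Back-substitute: x_3 = 0.5025/2.2111 = 0.2273.
x_2 = (-3.5533 + 2.8427·0.2273)/1.2792 = -2.2727.
x_1 = (0.6963 − 3.6556·(-2.2727) + 1.7408·0.2273)/5.7446 = 1.6364.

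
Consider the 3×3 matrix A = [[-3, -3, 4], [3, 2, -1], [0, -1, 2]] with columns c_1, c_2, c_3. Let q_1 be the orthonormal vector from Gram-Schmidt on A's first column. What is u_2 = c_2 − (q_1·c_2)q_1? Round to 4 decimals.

u_2 = (-0.5000, -0.5000, -1.0000)

q_1 = c_1/‖c_1‖ = (-3, 3, 0)/4.2426 = (-0.7071, 0.7071, 0.0000).
r_{12} = q_1·c_2 = 3.5355.
u_2 = c_2 − 3.5355·q_1 = (-0.5000, -0.5000, -1.0000).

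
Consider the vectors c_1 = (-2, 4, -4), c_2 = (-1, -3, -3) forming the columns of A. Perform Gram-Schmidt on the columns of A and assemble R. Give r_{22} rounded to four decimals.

r_{22} = 4.3461

c_1 = (-2, 4, -4); ‖c_1‖ = 6.0000, so q_1 = (-0.3333, 0.6667, -0.6667).
q_1·c_2 = (-0.3333)·(-1) + 0.6667·(-3) + (-0.6667)·(-3) = 0.3333.
u_2 = c_2 − 0.3333·q_1 = (-0.8889, -3.2222, -2.7778).
r_{22} = ‖u_2‖ = 4.3461.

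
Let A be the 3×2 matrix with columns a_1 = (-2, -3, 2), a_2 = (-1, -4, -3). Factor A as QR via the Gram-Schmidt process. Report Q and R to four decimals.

Q = [[-0.4851, -0.0125], [-0.7276, -0.5489], [0.4851, -0.8358]], R = [[4.1231, 1.9403], [0.0000, 4.7154]]

a_1 = (-2, -3, 2); ‖a_1‖ = 4.1231, so e_1 = (-0.4851, -0.7276, 0.4851).
e_1·a_2 = (-0.4851)·(-1) + (-0.7276)·(-4) + 0.4851·(-3) = 1.9403.
u_2 = a_2 − 1.9403·e_1 = (-0.0588, -2.5882, -3.9412).
‖u_2‖ = 4.7154, so e_2 = (-0.0125, -0.5489, -0.8358).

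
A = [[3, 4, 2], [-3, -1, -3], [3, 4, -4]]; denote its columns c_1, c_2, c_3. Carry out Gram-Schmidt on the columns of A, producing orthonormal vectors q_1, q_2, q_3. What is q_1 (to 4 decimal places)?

q_1 = (0.5774, -0.5774, 0.5774)

q_1 = c_1/‖c_1‖ = (3, -3, 3)/5.1962 = (0.5774, -0.5774, 0.5774).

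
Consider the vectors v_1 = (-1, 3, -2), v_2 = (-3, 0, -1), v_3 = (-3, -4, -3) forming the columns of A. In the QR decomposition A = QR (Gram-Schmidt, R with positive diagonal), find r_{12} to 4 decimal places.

v_1 = (-1, 3, -2); ‖v_1‖ = 3.7417, so e_1 = (-0.2673, 0.8018, -0.5345).
r_{12} = e_1·v_2 = 1.3363.

r_{12} = 1.3363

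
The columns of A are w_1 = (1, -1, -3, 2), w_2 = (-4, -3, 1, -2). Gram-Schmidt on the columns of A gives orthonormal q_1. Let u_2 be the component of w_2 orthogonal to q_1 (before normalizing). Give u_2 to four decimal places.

u_2 = (-3.4667, -3.5333, -0.6000, -0.9333)

w_1 = (1, -1, -3, 2); ‖w_1‖ = 3.8730, so q_1 = (0.2582, -0.2582, -0.7746, 0.5164).
q_1·w_2 = 0.2582·(-4) + (-0.2582)·(-3) + (-0.7746)·1 + 0.5164·(-2) = -2.0656.
u_2 = w_2 + 2.0656·q_1 = (-3.4667, -3.5333, -0.6000, -0.9333).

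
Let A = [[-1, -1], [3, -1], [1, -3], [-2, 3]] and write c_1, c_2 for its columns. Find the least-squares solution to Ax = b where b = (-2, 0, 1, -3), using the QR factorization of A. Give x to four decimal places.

x = (0.3911, -0.2849)

c_1 = (-1, 3, 1, -2); ‖c_1‖ = 3.8730, so e_1 = (-0.2582, 0.7746, 0.2582, -0.5164).
e_1·c_2 = (-0.2582)·(-1) + 0.7746·(-1) + 0.2582·(-3) + (-0.5164)·3 = -2.8402.
u_2 = c_2 + 2.8402·e_1 = (-1.7333, 1.2000, -2.2667, 1.5333).
‖u_2‖ = 3.4545, so e_2 = (-0.5018, 0.3474, -0.6562, 0.4439).
Qᵀb = (2.3238, -0.9842).
Back-substitute: x_2 = -0.9842/3.4545 = -0.2849.
x_1 = (2.3238 + 2.8402·(-0.2849))/3.8730 = 0.3911.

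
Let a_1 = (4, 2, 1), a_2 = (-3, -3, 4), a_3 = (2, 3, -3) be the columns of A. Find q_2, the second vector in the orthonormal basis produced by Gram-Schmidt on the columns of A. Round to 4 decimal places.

q_2 = (-0.0671, -0.3356, 0.9396)

q_1 = a_1/‖a_1‖ = (4, 2, 1)/4.5826 = (0.8729, 0.4364, 0.2182).
r_{12} = q_1·a_2 = -3.0551.
u_2 = a_2 + 3.0551·q_1 = (-0.3333, -1.6667, 4.6667).
‖u_2‖ = 4.9666, so q_2 = (-0.0671, -0.3356, 0.9396).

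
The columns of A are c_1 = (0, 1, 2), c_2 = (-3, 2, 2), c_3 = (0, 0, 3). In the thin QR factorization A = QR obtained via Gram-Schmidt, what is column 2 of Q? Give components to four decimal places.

e_2 = (-0.9583, 0.2556, -0.1278)

c_1 = (0, 1, 2); ‖c_1‖ = 2.2361, so e_1 = (0.0000, 0.4472, 0.8944).
e_1·c_2 = 0.0000·(-3) + 0.4472·2 + 0.8944·2 = 2.6833.
u_2 = c_2 − 2.6833·e_1 = (-3.0000, 0.8000, -0.4000).
‖u_2‖ = 3.1305, so e_2 = (-0.9583, 0.2556, -0.1278).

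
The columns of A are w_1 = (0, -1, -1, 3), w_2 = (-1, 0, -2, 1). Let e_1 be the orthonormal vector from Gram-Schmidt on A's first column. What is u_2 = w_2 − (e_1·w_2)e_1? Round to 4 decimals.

u_2 = (-1.0000, 0.4545, -1.5455, -0.3636)

w_1 = (0, -1, -1, 3); ‖w_1‖ = 3.3166, so e_1 = (0.0000, -0.3015, -0.3015, 0.9045).
e_1·w_2 = 0.0000·(-1) + (-0.3015)·0 + (-0.3015)·(-2) + 0.9045·1 = 1.5076.
u_2 = w_2 − 1.5076·e_1 = (-1.0000, 0.4545, -1.5455, -0.3636).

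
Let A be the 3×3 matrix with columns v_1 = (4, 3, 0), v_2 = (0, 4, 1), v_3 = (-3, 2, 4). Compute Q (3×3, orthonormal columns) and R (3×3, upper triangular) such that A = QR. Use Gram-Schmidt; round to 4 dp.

v_1 = (4, 3, 0); ‖v_1‖ = 5.0000, so e_1 = (0.8000, 0.6000, 0.0000).
e_1·v_2 = 0.8000·0 + 0.6000·4 + 0.0000·1 = 2.4000.
u_2 = v_2 − 2.4000·e_1 = (-1.9200, 2.5600, 1.0000).
‖u_2‖ = 3.3526, so e_2 = (-0.5727, 0.7636, 0.2983).
e_1·v_3 = 0.8000·(-3) + 0.6000·2 + 0.0000·4 = -1.2000; e_2·v_3 = (-0.5727)·(-3) + 0.7636·2 + 0.2983·4 = 4.4383.
u_3 = v_3 + 1.2000·e_1 − 4.4383·e_2 = (0.5018, -0.6690, 2.6762).
‖u_3‖ = 2.8038, so e_3 = (0.1790, -0.2386, 0.9545).

Q = [[0.8000, -0.5727, 0.1790], [0.6000, 0.7636, -0.2386], [0.0000, 0.2983, 0.9545]], R = [[5.0000, 2.4000, -1.2000], [0.0000, 3.3526, 4.4383], [0.0000, 0.0000, 2.8038]]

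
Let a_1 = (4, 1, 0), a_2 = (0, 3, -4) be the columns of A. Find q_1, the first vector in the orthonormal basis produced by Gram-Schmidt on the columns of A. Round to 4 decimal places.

a_1 = (4, 1, 0); ‖a_1‖ = 4.1231, so q_1 = (0.9701, 0.2425, 0.0000).

q_1 = (0.9701, 0.2425, 0.0000)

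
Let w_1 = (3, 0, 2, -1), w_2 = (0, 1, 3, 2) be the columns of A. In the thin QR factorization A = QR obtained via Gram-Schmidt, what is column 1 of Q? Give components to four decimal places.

w_1 = (3, 0, 2, -1); ‖w_1‖ = 3.7417, so e_1 = (0.8018, 0.0000, 0.5345, -0.2673).

e_1 = (0.8018, 0.0000, 0.5345, -0.2673)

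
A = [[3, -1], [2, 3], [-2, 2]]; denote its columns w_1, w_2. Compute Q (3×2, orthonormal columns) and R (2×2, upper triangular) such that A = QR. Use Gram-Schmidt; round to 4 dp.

e_1 = w_1/‖w_1‖ = (3, 2, -2)/4.1231 = (0.7276, 0.4851, -0.4851).
r_{12} = e_1·w_2 = -0.2425.
u_2 = w_2 + 0.2425·e_1 = (-0.8235, 3.1176, 1.8824).
‖u_2‖ = 3.7338, so e_2 = (-0.2206, 0.8350, 0.5041).

Q = [[0.7276, -0.2206], [0.4851, 0.8350], [-0.4851, 0.5041]], R = [[4.1231, -0.2425], [0.0000, 3.7338]]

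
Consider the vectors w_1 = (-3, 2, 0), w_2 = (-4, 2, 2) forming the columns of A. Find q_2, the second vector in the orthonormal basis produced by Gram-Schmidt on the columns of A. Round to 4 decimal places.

q_2 = (-0.1482, -0.2224, 0.9636)

w_1 = (-3, 2, 0); ‖w_1‖ = 3.6056, so q_1 = (-0.8321, 0.5547, 0.0000).
q_1·w_2 = (-0.8321)·(-4) + 0.5547·2 + 0.0000·2 = 4.4376.
u_2 = w_2 − 4.4376·q_1 = (-0.3077, -0.4615, 2.0000).
‖u_2‖ = 2.0755, so q_2 = (-0.1482, -0.2224, 0.9636).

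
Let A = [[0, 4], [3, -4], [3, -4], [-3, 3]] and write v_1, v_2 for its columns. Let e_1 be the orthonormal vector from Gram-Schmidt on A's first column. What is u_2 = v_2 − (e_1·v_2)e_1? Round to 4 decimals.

u_2 = (4.0000, -0.3333, -0.3333, -0.6667)

v_1 = (0, 3, 3, -3); ‖v_1‖ = 5.1962, so e_1 = (0.0000, 0.5774, 0.5774, -0.5774).
e_1·v_2 = 0.0000·4 + 0.5774·(-4) + 0.5774·(-4) + (-0.5774)·3 = -6.3509.
u_2 = v_2 + 6.3509·e_1 = (4.0000, -0.3333, -0.3333, -0.6667).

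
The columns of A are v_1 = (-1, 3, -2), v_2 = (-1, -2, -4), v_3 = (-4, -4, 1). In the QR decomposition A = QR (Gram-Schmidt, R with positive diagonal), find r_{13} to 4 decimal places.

r_{13} = -2.6726

e_1 = v_1/‖v_1‖ = (-1, 3, -2)/3.7417 = (-0.2673, 0.8018, -0.5345).
r_{13} = e_1·v_3 = -2.6726.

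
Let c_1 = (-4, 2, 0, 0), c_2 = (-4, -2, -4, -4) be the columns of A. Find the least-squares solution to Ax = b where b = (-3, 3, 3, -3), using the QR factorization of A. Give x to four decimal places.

c_1 = (-4, 2, 0, 0); ‖c_1‖ = 4.4721, so e_1 = (-0.8944, 0.4472, 0.0000, 0.0000).
e_1·c_2 = (-0.8944)·(-4) + 0.4472·(-2) + 0.0000·(-4) + 0.0000·(-4) = 2.6833.
u_2 = c_2 − 2.6833·e_1 = (-1.6000, -3.2000, -4.0000, -4.0000).
‖u_2‖ = 6.6933, so e_2 = (-0.2390, -0.4781, -0.5976, -0.5976).
Qᵀb = (4.0249, -0.7171).
Back-substitute: x_2 = -0.7171/6.6933 = -0.1071.
x_1 = (4.0249 − 2.6833·(-0.1071))/4.4721 = 0.9643.

x = (0.9643, -0.1071)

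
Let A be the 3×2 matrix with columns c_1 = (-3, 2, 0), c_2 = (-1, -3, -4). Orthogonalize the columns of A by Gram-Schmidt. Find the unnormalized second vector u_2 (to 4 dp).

c_1 = (-3, 2, 0); ‖c_1‖ = 3.6056, so q_1 = (-0.8321, 0.5547, 0.0000).
q_1·c_2 = (-0.8321)·(-1) + 0.5547·(-3) + 0.0000·(-4) = -0.8321.
u_2 = c_2 + 0.8321·q_1 = (-1.6923, -2.5385, -4.0000).

u_2 = (-1.6923, -2.5385, -4.0000)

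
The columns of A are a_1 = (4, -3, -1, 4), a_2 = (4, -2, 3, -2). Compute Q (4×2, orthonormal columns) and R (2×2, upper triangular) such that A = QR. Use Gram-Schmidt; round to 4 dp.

Q = [[0.6172, 0.5380], [-0.4629, -0.2213], [-0.1543, 0.5944], [0.6172, -0.5553]], R = [[6.4807, 1.6973], [0.0000, 5.4881]]

a_1 = (4, -3, -1, 4); ‖a_1‖ = 6.4807, so e_1 = (0.6172, -0.4629, -0.1543, 0.6172).
e_1·a_2 = 0.6172·4 + (-0.4629)·(-2) + (-0.1543)·3 + 0.6172·(-2) = 1.6973.
u_2 = a_2 − 1.6973·e_1 = (2.9524, -1.2143, 3.2619, -3.0476).
‖u_2‖ = 5.4881, so e_2 = (0.5380, -0.2213, 0.5944, -0.5553).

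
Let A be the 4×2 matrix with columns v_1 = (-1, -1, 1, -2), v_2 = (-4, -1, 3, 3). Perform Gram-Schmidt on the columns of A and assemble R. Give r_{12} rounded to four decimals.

r_{12} = 0.7559

v_1 = (-1, -1, 1, -2); ‖v_1‖ = 2.6458, so q_1 = (-0.3780, -0.3780, 0.3780, -0.7559).
r_{12} = q_1·v_2 = 0.7559.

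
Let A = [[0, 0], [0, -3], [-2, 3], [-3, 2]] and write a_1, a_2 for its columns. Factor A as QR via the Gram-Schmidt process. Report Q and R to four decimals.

a_1 = (0, 0, -2, -3); ‖a_1‖ = 3.6056, so e_1 = (0.0000, 0.0000, -0.5547, -0.8321).
e_1·a_2 = 0.0000·0 + 0.0000·(-3) + (-0.5547)·3 + (-0.8321)·2 = -3.3282.
u_2 = a_2 + 3.3282·e_1 = (0.0000, -3.0000, 1.1538, -0.7692).
‖u_2‖ = 3.3050, so e_2 = (0.0000, -0.9077, 0.3491, -0.2327).

Q = [[0.0000, 0.0000], [0.0000, -0.9077], [-0.5547, 0.3491], [-0.8321, -0.2327]], R = [[3.6056, -3.3282], [0.0000, 3.3050]]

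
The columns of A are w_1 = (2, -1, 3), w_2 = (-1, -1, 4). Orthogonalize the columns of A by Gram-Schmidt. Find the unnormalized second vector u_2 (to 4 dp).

u_2 = (-2.5714, -0.2143, 1.6429)

w_1 = (2, -1, 3); ‖w_1‖ = 3.7417, so e_1 = (0.5345, -0.2673, 0.8018).
e_1·w_2 = 0.5345·(-1) + (-0.2673)·(-1) + 0.8018·4 = 2.9399.
u_2 = w_2 − 2.9399·e_1 = (-2.5714, -0.2143, 1.6429).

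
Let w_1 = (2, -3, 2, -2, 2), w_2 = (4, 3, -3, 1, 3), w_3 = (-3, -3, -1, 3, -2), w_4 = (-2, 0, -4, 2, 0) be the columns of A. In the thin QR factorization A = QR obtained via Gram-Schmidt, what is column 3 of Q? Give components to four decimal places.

q_3 = (-0.0321, -0.6544, -0.3997, 0.6353, 0.0857)

q_1 = w_1/‖w_1‖ = (2, -3, 2, -2, 2)/5.0000 = (0.4000, -0.6000, 0.4000, -0.4000, 0.4000).
r_{12} = q_1·w_2 = -0.6000.
u_2 = w_2 + 0.6000·q_1 = (4.2400, 2.6400, -2.7600, 0.7600, 3.2400).
‖u_2‖ = 6.6061, so q_2 = (0.6418, 0.3996, -0.4178, 0.1150, 0.4905).
r_{13} = q_1·w_3 = -1.8000; r_{23} = q_2·w_3 = -3.3424.
u_3 = w_3 + 1.8000·q_1 + 3.3424·q_2 = (-0.1347, -2.7443, -1.6764, 2.6645, 0.3593).
‖u_3‖ = 4.1939, so q_3 = (-0.0321, -0.6544, -0.3997, 0.6353, 0.0857).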